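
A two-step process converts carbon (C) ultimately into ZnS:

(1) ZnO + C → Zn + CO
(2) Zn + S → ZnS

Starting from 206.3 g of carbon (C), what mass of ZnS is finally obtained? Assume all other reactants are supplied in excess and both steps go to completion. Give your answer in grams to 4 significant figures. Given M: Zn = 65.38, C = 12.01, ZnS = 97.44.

1674 g

n(C) = 206.30 / 12.01 = 17.177 mol.
Step 1 gives a 1:1 ratio of C to Zn, so n(Zn) = 17.177 mol.
In step 2 the Zn:ZnS ratio is 1:1, so n(ZnS) = 17.177 mol.
Mass of ZnS = 17.177 × 97.44 = 1673.8 g.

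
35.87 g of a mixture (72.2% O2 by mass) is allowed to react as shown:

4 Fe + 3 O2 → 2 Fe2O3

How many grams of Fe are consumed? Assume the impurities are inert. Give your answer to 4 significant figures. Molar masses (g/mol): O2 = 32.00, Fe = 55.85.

60.27 g

Mass of pure O2 = 35.87 g × 0.722 = 25.898 g.
n(O2) = 25.898 g / 32.00 g/mol = 0.80932 mol.
From the equation the O2:Fe mole ratio is 3:4, so n(Fe) = 0.80932 × 4/3 = 1.0791 mol.
Mass of Fe = 1.0791 mol × 55.85 g/mol = 60.267 g.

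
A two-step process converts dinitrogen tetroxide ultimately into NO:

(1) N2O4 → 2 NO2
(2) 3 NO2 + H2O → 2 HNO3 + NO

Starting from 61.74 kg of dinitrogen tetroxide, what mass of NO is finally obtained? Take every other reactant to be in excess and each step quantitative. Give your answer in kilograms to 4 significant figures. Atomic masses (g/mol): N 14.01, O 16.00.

13.42 kg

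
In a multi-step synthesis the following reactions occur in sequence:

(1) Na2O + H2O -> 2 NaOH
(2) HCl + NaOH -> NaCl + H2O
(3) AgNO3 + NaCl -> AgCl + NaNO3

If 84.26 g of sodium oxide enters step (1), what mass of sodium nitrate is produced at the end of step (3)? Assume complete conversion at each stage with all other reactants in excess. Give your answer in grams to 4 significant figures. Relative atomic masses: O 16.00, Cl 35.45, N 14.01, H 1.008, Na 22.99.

M(Na2O) = 2(22.99) + 16.00 = 61.98 g/mol.
M(NaNO3) = 22.99 + 14.01 + 3(16.00) = 85.00 g/mol.
n(Na2O) = 84.26 / 61.98 = 1.3595 mol.
Reaction (1): Na2O→NaOH ratio 1:2 ⇒ n(NaOH) = 2.7189 mol.
Reaction (2): NaOH→NaCl ratio 1:1 ⇒ n(NaCl) = 2.7189 mol.
Reaction (3): NaCl→NaNO3 ratio 1:1 ⇒ n(NaNO3) = 2.7189 mol.
Mass of NaNO3 = 2.7189 × 85.00 = 231.11 g.

231.1 g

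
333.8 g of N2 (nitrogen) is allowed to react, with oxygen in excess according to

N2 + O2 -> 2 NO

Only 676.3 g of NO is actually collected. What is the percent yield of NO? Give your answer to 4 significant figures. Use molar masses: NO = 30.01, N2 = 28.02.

n(N2) = 333.80 g / 28.02 g/mol = 11.913 mol.
From the equation the N2:NO mole ratio is 1:2, so n(NO) = 11.913 × 2/1 = 23.826 mol.
Mass of NO = 23.826 mol × 30.01 g/mol = 715.01 g.
This is the theoretical yield. Percent yield = 676.3 g / 715.01 g × 100% = 94.586%.

94.59 %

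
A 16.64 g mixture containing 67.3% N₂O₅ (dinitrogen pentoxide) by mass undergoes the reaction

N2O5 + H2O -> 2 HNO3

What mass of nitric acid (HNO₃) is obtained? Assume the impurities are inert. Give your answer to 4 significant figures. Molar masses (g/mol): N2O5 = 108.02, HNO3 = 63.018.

13.07 g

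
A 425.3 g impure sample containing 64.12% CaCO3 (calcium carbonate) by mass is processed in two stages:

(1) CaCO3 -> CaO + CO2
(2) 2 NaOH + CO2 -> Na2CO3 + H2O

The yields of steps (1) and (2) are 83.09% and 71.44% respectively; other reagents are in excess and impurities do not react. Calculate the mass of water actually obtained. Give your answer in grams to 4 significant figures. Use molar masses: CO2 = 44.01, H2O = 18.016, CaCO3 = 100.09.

29.14 g

Pure CaCO3 = 425.3 × 0.6412 = 272.70 g.
n(CaCO3) = 272.70 / 100.09 = 2.7246 mol.
Step 1 (CaCO3:CO2 = 1:1): theoretical n(CO2) = 2.7246 mol; at 83.09% yield, n(CO2) = 2.2638 mol.
Step 2 (CO2:H2O = 1:1): theoretical n(H2O) = 2.2638 mol, so theoretical mass = 2.2638 × 18.016 = 40.785 g.
At 71.44% yield, actual mass of H2O = 40.785 × 0.7144 = 29.137 g.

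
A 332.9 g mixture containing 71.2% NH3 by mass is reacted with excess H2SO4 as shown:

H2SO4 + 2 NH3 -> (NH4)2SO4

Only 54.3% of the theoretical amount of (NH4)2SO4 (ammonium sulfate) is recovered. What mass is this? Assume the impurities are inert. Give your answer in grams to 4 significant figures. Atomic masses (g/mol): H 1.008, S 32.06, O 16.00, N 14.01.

499.2 g

Pure NH3 available = 332.9 g × 0.712 = 237.02 g.
M(NH3) = 14.01 + 3(1.008) = 17.034 g/mol.
M((NH4)2SO4) = 2(14.01) + 8(1.008) + 32.06 + 4(16.00) = 132.144 g/mol.
n(NH3) = 237.02 g / 17.034 g/mol = 13.915 mol.
From the equation the NH3:(NH4)2SO4 mole ratio is 2:1, so n((NH4)2SO4) = 13.915 × 1/2 = 6.9574 mol.
Mass of (NH4)2SO4 = 6.9574 mol × 132.144 g/mol = 919.38 g.
Actual mass collected = 919.38 g × 0.543 = 499.22 g.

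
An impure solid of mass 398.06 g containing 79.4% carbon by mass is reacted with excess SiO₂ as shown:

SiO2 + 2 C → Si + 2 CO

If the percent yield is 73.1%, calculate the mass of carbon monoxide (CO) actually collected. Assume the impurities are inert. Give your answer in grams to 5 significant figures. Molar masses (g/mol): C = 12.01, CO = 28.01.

Pure C available = 398.06 g × 0.794 = 316.060 g.
n(C) = 316.060 g / 12.01 g/mol = 26.3164 mol.
From the equation the C:CO mole ratio is 2:2, so n(CO) = 26.3164 × 2/2 = 26.3164 mol.
Mass of CO = 26.3164 mol × 28.01 g/mol = 737.122 g.
Actual mass collected = 737.122 g × 0.731 = 538.836 g.

538.84 g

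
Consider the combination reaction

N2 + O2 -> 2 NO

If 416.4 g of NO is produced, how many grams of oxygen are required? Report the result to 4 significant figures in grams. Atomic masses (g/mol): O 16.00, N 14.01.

222.0 g

M(NO) = 14.01 + 16.00 = 30.01 g/mol.
M(O2) = 2(16.00) = 32.00 g/mol.
n(NO) = 416.40 g / 30.01 g/mol = 13.875 mol.
From the equation the NO:O2 mole ratio is 2:1, so n(O2) = 13.875 × 1/2 = 6.9377 mol.
Mass of O2 = 6.9377 mol × 32.00 g/mol = 222.01 g.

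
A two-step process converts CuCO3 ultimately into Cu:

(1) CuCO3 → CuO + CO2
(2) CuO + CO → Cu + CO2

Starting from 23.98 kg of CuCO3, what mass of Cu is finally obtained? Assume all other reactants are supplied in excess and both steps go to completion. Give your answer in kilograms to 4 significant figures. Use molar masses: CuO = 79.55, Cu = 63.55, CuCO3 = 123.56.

23.98 kg = 23980 g.
n(CuCO3) = 23980 / 123.56 = 194.08 mol.
Step 1 gives a 1:1 ratio of CuCO3 to CuO, so n(CuO) = 194.08 mol.
In step 2 the CuO:Cu ratio is 1:1, so n(Cu) = 194.08 mol.
Mass of Cu = 194.08 × 63.55 = 12334 g = 12.33 kg.

12.33 kg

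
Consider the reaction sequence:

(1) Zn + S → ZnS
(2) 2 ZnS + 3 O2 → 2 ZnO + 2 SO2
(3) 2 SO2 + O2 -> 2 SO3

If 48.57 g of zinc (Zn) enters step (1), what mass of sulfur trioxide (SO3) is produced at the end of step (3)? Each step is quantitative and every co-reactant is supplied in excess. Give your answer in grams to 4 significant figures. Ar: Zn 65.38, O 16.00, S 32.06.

M(Zn) = 65.38 g/mol.
M(SO3) = 32.06 + 3(16.00) = 80.06 g/mol.
n(Zn) = 48.57 / 65.38 = 0.74289 mol.
Reaction (1): Zn→ZnS ratio 1:1 ⇒ n(ZnS) = 0.74289 mol.
Reaction (2): ZnS→SO2 ratio 2:2 ⇒ n(SO2) = 0.74289 mol.
Reaction (3): SO2→SO3 ratio 2:2 ⇒ n(SO3) = 0.74289 mol.
Mass of SO3 = 0.74289 × 80.06 = 59.476 g.

59.48 g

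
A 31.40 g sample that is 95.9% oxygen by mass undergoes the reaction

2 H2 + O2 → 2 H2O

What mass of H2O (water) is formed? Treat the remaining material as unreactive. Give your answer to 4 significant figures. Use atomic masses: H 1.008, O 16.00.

Mass of pure O2 = 31.40 g × 0.959 = 30.113 g.
M(O2) = 2(16.00) = 32.00 g/mol.
M(H2O) = 2(1.008) + 16.00 = 18.016 g/mol.
n(O2) = 30.113 g / 32.00 g/mol = 0.94102 mol.
From the equation the O2:H2O mole ratio is 1:2, so n(H2O) = 0.94102 × 2/1 = 1.8820 mol.
Mass of H2O = 1.8820 mol × 18.016 g/mol = 33.907 g.

33.91 g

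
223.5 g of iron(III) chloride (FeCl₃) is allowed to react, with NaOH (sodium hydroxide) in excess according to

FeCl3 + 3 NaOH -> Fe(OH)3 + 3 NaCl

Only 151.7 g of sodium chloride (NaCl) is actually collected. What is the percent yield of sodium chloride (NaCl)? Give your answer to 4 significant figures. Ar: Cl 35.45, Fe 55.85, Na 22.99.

M(FeCl3) = 55.85 + 3(35.45) = 162.20 g/mol.
M(NaCl) = 22.99 + 35.45 = 58.44 g/mol.
n(FeCl3) = 223.50 g / 162.20 g/mol = 1.3779 mol.
From the equation the FeCl3:NaCl mole ratio is 1:3, so n(NaCl) = 1.3779 × 3/1 = 4.1338 mol.
Mass of NaCl = 4.1338 mol × 58.44 g/mol = 241.58 g.
This is the theoretical yield. Percent yield = 151.7 g / 241.58 g × 100% = 62.795%.

62.80 %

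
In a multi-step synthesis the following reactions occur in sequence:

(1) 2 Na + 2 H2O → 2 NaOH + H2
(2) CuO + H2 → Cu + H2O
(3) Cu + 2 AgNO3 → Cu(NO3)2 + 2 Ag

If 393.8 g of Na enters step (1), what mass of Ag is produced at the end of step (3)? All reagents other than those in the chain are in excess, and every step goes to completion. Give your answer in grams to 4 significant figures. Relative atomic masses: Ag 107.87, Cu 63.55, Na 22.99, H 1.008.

1848 g

M(Na) = 22.99 g/mol.
M(Ag) = 107.87 g/mol.
n(Na) = 393.8 / 22.99 = 17.129 mol.
Reaction (1): Na→H2 ratio 2:1 ⇒ n(H2) = 8.5646 mol.
Reaction (2): H2→Cu ratio 1:1 ⇒ n(Cu) = 8.5646 mol.
Reaction (3): Cu→Ag ratio 1:2 ⇒ n(Ag) = 17.129 mol.
Mass of Ag = 17.129 × 107.87 = 1847.7 g.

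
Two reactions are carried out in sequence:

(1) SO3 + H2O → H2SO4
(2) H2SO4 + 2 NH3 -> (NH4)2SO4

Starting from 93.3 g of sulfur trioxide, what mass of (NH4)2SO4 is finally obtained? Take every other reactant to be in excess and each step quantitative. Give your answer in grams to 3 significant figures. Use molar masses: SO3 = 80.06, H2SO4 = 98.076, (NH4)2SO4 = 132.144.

n(SO3) = 93.30 / 80.06 = 1.165 mol.
Step 1 gives a 1:1 ratio of SO3 to H2SO4, so n(H2SO4) = 1.165 mol.
In step 2 the H2SO4:(NH4)2SO4 ratio is 1:1, so n((NH4)2SO4) = 1.165 mol.
Mass of (NH4)2SO4 = 1.165 × 132.144 = 154.0 g.

154 g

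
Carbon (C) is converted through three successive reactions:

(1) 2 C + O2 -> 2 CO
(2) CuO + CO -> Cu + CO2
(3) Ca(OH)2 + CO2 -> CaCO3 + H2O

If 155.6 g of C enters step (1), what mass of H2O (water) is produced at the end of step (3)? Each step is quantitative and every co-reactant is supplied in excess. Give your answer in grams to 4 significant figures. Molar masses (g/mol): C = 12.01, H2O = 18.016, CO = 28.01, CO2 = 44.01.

n(C) = 155.6 / 12.01 = 12.956 mol.
Reaction (1): C→CO ratio 2:2 ⇒ n(CO) = 12.956 mol.
Reaction (2): CO→CO2 ratio 1:1 ⇒ n(CO2) = 12.956 mol.
Reaction (3): CO2→H2O ratio 1:1 ⇒ n(H2O) = 12.956 mol.
Mass of H2O = 12.956 × 18.016 = 233.41 g.

233.4 g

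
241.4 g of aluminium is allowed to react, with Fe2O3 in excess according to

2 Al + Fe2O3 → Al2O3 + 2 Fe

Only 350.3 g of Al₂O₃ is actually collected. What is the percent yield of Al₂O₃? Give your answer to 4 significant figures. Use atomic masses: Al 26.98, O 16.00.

M(Al) = 26.98 g/mol.
M(Al2O3) = 2(26.98) + 3(16.00) = 101.96 g/mol.
n(Al) = 241.40 g / 26.98 g/mol = 8.9474 mol.
From the equation the Al:Al2O3 mole ratio is 2:1, so n(Al2O3) = 8.9474 × 1/2 = 4.4737 mol.
Mass of Al2O3 = 4.4737 mol × 101.96 g/mol = 456.14 g.
This is the theoretical yield. Percent yield = 350.3 g / 456.14 g × 100% = 76.797%.

76.80 %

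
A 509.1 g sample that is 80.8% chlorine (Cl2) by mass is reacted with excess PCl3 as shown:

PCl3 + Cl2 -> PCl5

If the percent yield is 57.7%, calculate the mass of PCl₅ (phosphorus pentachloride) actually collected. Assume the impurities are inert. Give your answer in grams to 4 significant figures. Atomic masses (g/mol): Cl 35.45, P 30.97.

Pure Cl2 available = 509.1 g × 0.808 = 411.35 g.
M(Cl2) = 2(35.45) = 70.90 g/mol.
M(PCl5) = 30.97 + 5(35.45) = 208.22 g/mol.
n(Cl2) = 411.35 g / 70.90 g/mol = 5.8019 mol.
From the equation the Cl2:PCl5 mole ratio is 1:1, so n(PCl5) = 5.8019 × 1/1 = 5.8019 mol.
Mass of PCl5 = 5.8019 mol × 208.22 g/mol = 1208.1 g.
Actual mass collected = 1208.1 g × 0.577 = 697.05 g.

697.1 g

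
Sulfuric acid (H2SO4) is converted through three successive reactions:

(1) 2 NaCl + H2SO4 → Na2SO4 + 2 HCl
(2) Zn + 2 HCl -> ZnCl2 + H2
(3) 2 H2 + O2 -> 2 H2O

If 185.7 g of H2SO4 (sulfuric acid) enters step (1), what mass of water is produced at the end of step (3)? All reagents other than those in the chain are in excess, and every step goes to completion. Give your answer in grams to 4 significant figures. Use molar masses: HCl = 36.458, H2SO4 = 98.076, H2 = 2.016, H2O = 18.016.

34.11 g

n(H2SO4) = 185.7 / 98.076 = 1.8934 mol.
Reaction (1): H2SO4→HCl ratio 1:2 ⇒ n(HCl) = 3.7869 mol.
Reaction (2): HCl→H2 ratio 2:1 ⇒ n(H2) = 1.8934 mol.
Reaction (3): H2→H2O ratio 2:2 ⇒ n(H2O) = 1.8934 mol.
Mass of H2O = 1.8934 × 18.016 = 34.112 g.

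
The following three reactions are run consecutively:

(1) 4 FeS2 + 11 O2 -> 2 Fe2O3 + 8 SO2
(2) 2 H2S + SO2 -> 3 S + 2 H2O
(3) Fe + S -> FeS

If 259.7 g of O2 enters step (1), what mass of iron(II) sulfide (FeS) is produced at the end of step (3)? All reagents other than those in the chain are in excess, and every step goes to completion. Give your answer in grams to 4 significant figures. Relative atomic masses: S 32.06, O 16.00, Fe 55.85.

M(O2) = 2(16.00) = 32.00 g/mol.
M(FeS) = 55.85 + 32.06 = 87.91 g/mol.
n(O2) = 259.7 / 32.00 = 8.1156 mol.
Reaction (1): O2→SO2 ratio 11:8 ⇒ n(SO2) = 5.9023 mol.
Reaction (2): SO2→S ratio 1:3 ⇒ n(S) = 17.707 mol.
Reaction (3): S→FeS ratio 1:1 ⇒ n(FeS) = 17.707 mol.
Mass of FeS = 17.707 × 87.91 = 1556.6 g.

1557 g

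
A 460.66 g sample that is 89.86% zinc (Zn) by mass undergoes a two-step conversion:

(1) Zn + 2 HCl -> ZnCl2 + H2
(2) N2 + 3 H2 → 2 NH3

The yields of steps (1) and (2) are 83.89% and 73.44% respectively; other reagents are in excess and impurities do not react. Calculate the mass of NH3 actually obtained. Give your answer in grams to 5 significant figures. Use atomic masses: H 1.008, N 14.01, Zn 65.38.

44.297 g

Pure Zn = 460.66 × 0.8986 = 413.949 g.
M(Zn) = 65.38 g/mol.
M(NH3) = 14.01 + 3(1.008) = 17.034 g/mol.
n(Zn) = 413.949 / 65.38 = 6.33143 mol.
Step 1 (Zn:H2 = 1:1): theoretical n(H2) = 6.33143 mol; at 83.89% yield, n(H2) = 5.31144 mol.
Step 2 (H2:NH3 = 3:2): theoretical n(NH3) = 3.54096 mol, so theoretical mass = 3.54096 × 17.034 = 60.3167 g.
At 73.44% yield, actual mass of NH3 = 60.3167 × 0.7344 = 44.2966 g.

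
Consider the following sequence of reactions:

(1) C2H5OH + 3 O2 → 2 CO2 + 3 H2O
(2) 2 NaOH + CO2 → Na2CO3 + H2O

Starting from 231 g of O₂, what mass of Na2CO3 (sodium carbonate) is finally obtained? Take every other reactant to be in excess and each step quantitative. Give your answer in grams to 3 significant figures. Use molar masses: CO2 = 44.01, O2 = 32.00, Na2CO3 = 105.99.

510 g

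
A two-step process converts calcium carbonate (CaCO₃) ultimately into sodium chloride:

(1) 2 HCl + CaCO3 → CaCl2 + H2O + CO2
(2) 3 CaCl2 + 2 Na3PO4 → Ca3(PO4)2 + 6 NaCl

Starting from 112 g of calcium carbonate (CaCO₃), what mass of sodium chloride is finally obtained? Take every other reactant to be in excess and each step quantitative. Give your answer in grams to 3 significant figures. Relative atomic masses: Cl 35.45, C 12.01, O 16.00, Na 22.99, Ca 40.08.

131 g

M(CaCO3) = 40.08 + 12.01 + 3(16.00) = 100.09 g/mol.
M(NaCl) = 22.99 + 35.45 = 58.44 g/mol.
n(CaCO3) = 112.0 / 100.09 = 1.119 mol.
Step 1 gives a 1:1 ratio of CaCO3 to CaCl2, so n(CaCl2) = 1.119 mol.
In step 2 the CaCl2:NaCl ratio is 3:6, so n(NaCl) = 2.238 mol.
Mass of NaCl = 2.238 × 58.44 = 130.8 g.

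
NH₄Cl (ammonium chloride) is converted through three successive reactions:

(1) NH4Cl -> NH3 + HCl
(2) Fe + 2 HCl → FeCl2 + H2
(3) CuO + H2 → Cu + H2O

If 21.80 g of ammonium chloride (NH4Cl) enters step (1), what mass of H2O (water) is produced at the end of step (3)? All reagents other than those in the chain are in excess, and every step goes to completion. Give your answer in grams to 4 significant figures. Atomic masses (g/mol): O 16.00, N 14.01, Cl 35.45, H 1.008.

M(NH4Cl) = 14.01 + 4(1.008) + 35.45 = 53.492 g/mol.
M(H2O) = 2(1.008) + 16.00 = 18.016 g/mol.
n(NH4Cl) = 21.80 / 53.492 = 0.40754 mol.
Reaction (1): NH4Cl→HCl ratio 1:1 ⇒ n(HCl) = 0.40754 mol.
Reaction (2): HCl→H2 ratio 2:1 ⇒ n(H2) = 0.20377 mol.
Reaction (3): H2→H2O ratio 1:1 ⇒ n(H2O) = 0.20377 mol.
Mass of H2O = 0.20377 × 18.016 = 3.6711 g.

3.671 g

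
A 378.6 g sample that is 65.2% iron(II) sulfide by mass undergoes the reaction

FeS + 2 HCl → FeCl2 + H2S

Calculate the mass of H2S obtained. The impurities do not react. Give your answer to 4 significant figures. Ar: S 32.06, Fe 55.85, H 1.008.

Mass of pure FeS = 378.6 g × 0.652 = 246.85 g.
M(FeS) = 55.85 + 32.06 = 87.91 g/mol.
M(H2S) = 2(1.008) + 32.06 = 34.076 g/mol.
n(FeS) = 246.85 g / 87.91 g/mol = 2.8080 mol.
From the equation the FeS:H2S mole ratio is 1:1, so n(H2S) = 2.8080 × 1/1 = 2.8080 mol.
Mass of H2S = 2.8080 mol × 34.076 g/mol = 95.684 g.

95.68 g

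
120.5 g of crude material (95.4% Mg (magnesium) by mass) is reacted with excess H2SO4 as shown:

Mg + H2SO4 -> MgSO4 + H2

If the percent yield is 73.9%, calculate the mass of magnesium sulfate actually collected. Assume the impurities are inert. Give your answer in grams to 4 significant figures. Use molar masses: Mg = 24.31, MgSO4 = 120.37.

420.6 g

Pure Mg available = 120.5 g × 0.954 = 114.96 g.
n(Mg) = 114.96 g / 24.31 g/mol = 4.7288 mol.
From the equation the Mg:MgSO4 mole ratio is 1:1, so n(MgSO4) = 4.7288 × 1/1 = 4.7288 mol.
Mass of MgSO4 = 4.7288 mol × 120.37 g/mol = 569.21 g.
Actual mass collected = 569.21 g × 0.739 = 420.64 g.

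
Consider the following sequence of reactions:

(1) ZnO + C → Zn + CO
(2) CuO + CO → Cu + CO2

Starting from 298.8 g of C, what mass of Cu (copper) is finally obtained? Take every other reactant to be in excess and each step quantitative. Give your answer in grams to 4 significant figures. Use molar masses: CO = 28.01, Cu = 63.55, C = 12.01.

n(C) = 298.80 / 12.01 = 24.879 mol.
Step 1 gives a 1:1 ratio of C to CO, so n(CO) = 24.879 mol.
In step 2 the CO:Cu ratio is 1:1, so n(Cu) = 24.879 mol.
Mass of Cu = 24.879 × 63.55 = 1581.1 g.

1581 g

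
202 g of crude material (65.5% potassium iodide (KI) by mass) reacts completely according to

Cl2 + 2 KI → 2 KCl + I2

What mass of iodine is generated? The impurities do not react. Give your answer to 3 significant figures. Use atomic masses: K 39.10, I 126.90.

101 g

Mass of pure KI = 202 g × 0.655 = 132.3 g.
M(KI) = 39.10 + 126.90 = 166.00 g/mol.
M(I2) = 2(126.90) = 253.80 g/mol.
n(KI) = 132.3 g / 166.00 g/mol = 0.7970 mol.
From the equation the KI:I2 mole ratio is 2:1, so n(I2) = 0.7970 × 1/2 = 0.3985 mol.
Mass of I2 = 0.3985 mol × 253.80 g/mol = 101.1 g.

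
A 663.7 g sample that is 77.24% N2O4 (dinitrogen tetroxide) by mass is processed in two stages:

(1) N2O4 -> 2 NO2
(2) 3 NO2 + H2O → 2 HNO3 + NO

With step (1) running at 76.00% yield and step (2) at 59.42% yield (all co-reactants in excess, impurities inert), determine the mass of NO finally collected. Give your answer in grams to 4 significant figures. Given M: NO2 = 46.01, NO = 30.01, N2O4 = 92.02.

50.33 g

Pure N2O4 = 663.7 × 0.7724 = 512.64 g.
n(N2O4) = 512.64 / 92.02 = 5.5710 mol.
Step 1 (N2O4:NO2 = 1:2): theoretical n(NO2) = 11.142 mol; at 76.00% yield, n(NO2) = 8.4679 mol.
Step 2 (NO2:NO = 3:1): theoretical n(NO) = 2.8226 mol, so theoretical mass = 2.8226 × 30.01 = 84.707 g.
At 59.42% yield, actual mass of NO = 84.707 × 0.5942 = 50.333 g.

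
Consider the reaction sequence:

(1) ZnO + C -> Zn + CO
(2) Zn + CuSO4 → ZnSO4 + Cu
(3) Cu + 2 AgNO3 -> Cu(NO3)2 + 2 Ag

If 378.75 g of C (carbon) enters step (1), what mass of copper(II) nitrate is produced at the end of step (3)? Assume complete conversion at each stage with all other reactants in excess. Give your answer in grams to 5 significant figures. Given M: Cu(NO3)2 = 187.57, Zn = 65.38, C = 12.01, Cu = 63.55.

5915.2 g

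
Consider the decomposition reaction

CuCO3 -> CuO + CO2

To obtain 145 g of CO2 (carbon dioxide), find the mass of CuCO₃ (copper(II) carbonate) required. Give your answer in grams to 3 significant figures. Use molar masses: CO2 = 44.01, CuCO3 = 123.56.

407 g

n(CO2) = 145.0 g / 44.01 g/mol = 3.295 mol.
From the equation the CO2:CuCO3 mole ratio is 1:1, so n(CuCO3) = 3.295 × 1/1 = 3.295 mol.
Mass of CuCO3 = 3.295 mol × 123.56 g/mol = 407.1 g.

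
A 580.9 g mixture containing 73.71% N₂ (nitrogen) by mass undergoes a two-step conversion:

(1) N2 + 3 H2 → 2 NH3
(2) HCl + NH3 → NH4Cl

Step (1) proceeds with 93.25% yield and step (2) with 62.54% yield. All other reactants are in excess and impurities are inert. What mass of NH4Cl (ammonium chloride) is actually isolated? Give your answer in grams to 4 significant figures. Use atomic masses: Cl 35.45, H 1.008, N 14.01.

953.4 g

Pure N2 = 580.9 × 0.7371 = 428.18 g.
M(N2) = 2(14.01) = 28.02 g/mol.
M(NH4Cl) = 14.01 + 4(1.008) + 35.45 = 53.492 g/mol.
n(N2) = 428.18 / 28.02 = 15.281 mol.
Step 1 (N2:NH3 = 1:2): theoretical n(NH3) = 30.563 mol; at 93.25% yield, n(NH3) = 28.500 mol.
Step 2 (NH3:NH4Cl = 1:1): theoretical n(NH4Cl) = 28.500 mol, so theoretical mass = 28.500 × 53.492 = 1524.5 g.
At 62.54% yield, actual mass of NH4Cl = 1524.5 × 0.6254 = 953.42 g.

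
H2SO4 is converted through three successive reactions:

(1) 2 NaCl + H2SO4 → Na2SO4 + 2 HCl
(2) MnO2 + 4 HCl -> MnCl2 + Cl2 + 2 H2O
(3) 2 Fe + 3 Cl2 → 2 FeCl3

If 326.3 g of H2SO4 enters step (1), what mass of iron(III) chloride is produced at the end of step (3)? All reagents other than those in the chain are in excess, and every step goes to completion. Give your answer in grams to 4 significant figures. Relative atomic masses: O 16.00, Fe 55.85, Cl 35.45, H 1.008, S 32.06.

179.9 g

M(H2SO4) = 2(1.008) + 32.06 + 4(16.00) = 98.076 g/mol.
M(FeCl3) = 55.85 + 3(35.45) = 162.20 g/mol.
n(H2SO4) = 326.3 / 98.076 = 3.3270 mol.
Reaction (1): H2SO4→HCl ratio 1:2 ⇒ n(HCl) = 6.6540 mol.
Reaction (2): HCl→Cl2 ratio 4:1 ⇒ n(Cl2) = 1.6635 mol.
Reaction (3): Cl2→FeCl3 ratio 3:2 ⇒ n(FeCl3) = 1.1090 mol.
Mass of FeCl3 = 1.1090 × 162.20 = 179.88 g.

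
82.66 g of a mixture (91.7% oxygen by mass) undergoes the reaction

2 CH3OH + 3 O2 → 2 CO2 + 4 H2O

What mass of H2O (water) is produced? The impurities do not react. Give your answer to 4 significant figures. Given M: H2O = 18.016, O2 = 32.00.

56.90 g

Mass of pure O2 = 82.66 g × 0.917 = 75.799 g.
n(O2) = 75.799 g / 32.00 g/mol = 2.3687 mol.
From the equation the O2:H2O mole ratio is 3:4, so n(H2O) = 2.3687 × 4/3 = 3.1583 mol.
Mass of H2O = 3.1583 mol × 18.016 g/mol = 56.900 g.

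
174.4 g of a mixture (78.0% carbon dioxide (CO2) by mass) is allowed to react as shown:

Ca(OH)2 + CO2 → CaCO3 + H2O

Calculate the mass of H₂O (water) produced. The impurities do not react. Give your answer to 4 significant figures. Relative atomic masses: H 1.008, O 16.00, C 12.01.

Mass of pure CO2 = 174.4 g × 0.780 = 136.03 g.
M(CO2) = 12.01 + 2(16.00) = 44.01 g/mol.
M(H2O) = 2(1.008) + 16.00 = 18.016 g/mol.
n(CO2) = 136.03 g / 44.01 g/mol = 3.0909 mol.
From the equation the CO2:H2O mole ratio is 1:1, so n(H2O) = 3.0909 × 1/1 = 3.0909 mol.
Mass of H2O = 3.0909 mol × 18.016 g/mol = 55.686 g.

55.69 g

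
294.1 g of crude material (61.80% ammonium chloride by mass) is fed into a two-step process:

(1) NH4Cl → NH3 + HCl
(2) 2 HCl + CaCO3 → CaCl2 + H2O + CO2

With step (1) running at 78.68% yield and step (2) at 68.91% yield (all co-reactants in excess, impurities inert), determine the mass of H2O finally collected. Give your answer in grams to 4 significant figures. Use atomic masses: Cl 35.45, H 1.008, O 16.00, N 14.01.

Pure NH4Cl = 294.1 × 0.6180 = 181.75 g.
M(NH4Cl) = 14.01 + 4(1.008) + 35.45 = 53.492 g/mol.
M(H2O) = 2(1.008) + 16.00 = 18.016 g/mol.
n(NH4Cl) = 181.75 / 53.492 = 3.3978 mol.
Step 1 (NH4Cl:HCl = 1:1): theoretical n(HCl) = 3.3978 mol; at 78.68% yield, n(HCl) = 2.6734 mol.
Step 2 (HCl:H2O = 2:1): theoretical n(H2O) = 1.3367 mol, so theoretical mass = 1.3367 × 18.016 = 24.082 g.
At 68.91% yield, actual mass of H2O = 24.082 × 0.6891 = 16.595 g.

16.59 g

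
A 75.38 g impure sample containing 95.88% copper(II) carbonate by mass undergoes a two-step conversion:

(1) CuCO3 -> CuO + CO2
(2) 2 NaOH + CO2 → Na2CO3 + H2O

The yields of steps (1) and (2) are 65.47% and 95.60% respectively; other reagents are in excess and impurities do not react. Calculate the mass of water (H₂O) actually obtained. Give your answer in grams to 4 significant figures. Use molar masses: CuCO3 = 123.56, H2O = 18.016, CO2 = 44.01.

6.596 g

Pure CuCO3 = 75.38 × 0.9588 = 72.274 g.
n(CuCO3) = 72.274 / 123.56 = 0.58493 mol.
Step 1 (CuCO3:CO2 = 1:1): theoretical n(CO2) = 0.58493 mol; at 65.47% yield, n(CO2) = 0.38296 mol.
Step 2 (CO2:H2O = 1:1): theoretical n(H2O) = 0.38296 mol, so theoretical mass = 0.38296 × 18.016 = 6.8993 g.
At 95.60% yield, actual mass of H2O = 6.8993 × 0.9560 = 6.5958 g.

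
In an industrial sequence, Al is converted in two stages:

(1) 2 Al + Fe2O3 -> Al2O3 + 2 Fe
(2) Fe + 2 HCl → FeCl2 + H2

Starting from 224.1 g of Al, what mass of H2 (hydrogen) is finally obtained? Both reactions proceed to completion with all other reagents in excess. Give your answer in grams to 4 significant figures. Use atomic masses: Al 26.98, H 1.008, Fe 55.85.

M(Al) = 26.98 g/mol.
M(H2) = 2(1.008) = 2.016 g/mol.
n(Al) = 224.10 / 26.98 = 8.3062 mol.
Step 1 gives a 2:2 ratio of Al to Fe, so n(Fe) = 8.3062 mol.
In step 2 the Fe:H2 ratio is 1:1, so n(H2) = 8.3062 mol.
Mass of H2 = 8.3062 × 2.016 = 16.745 g.

16.75 g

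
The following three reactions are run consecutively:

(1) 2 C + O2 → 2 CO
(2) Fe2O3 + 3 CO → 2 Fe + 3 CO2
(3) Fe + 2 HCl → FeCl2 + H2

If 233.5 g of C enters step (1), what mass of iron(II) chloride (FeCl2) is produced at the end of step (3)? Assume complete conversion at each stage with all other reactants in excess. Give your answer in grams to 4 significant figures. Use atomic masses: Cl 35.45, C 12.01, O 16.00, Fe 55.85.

M(C) = 12.01 g/mol.
M(FeCl2) = 55.85 + 2(35.45) = 126.75 g/mol.
n(C) = 233.5 / 12.01 = 19.442 mol.
Reaction (1): C→CO ratio 2:2 ⇒ n(CO) = 19.442 mol.
Reaction (2): CO→Fe ratio 3:2 ⇒ n(Fe) = 12.961 mol.
Reaction (3): Fe→FeCl2 ratio 1:1 ⇒ n(FeCl2) = 12.961 mol.
Mass of FeCl2 = 12.961 × 126.75 = 1642.9 g.

1643 g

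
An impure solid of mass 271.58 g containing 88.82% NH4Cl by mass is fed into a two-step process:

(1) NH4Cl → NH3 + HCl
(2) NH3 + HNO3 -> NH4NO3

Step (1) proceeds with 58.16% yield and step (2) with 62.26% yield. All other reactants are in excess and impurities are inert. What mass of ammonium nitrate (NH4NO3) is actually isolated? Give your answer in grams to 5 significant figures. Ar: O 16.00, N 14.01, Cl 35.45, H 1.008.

Pure NH4Cl = 271.58 × 0.8882 = 241.217 g.
M(NH4Cl) = 14.01 + 4(1.008) + 35.45 = 53.492 g/mol.
M(NH4NO3) = 2(14.01) + 4(1.008) + 3(16.00) = 80.052 g/mol.
n(NH4Cl) = 241.217 / 53.492 = 4.50941 mol.
Step 1 (NH4Cl:NH3 = 1:1): theoretical n(NH3) = 4.50941 mol; at 58.16% yield, n(NH3) = 2.62267 mol.
Step 2 (NH3:NH4NO3 = 1:1): theoretical n(NH4NO3) = 2.62267 mol, so theoretical mass = 2.62267 × 80.052 = 209.950 g.
At 62.26% yield, actual mass of NH4NO3 = 209.950 × 0.6226 = 130.715 g.

130.71 g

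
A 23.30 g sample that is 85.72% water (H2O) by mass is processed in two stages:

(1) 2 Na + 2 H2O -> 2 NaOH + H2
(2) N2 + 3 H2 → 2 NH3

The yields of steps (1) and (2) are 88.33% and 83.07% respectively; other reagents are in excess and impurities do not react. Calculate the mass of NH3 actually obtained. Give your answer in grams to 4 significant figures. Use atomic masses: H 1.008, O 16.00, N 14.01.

4.619 g

Pure H2O = 23.30 × 0.8572 = 19.973 g.
M(H2O) = 2(1.008) + 16.00 = 18.016 g/mol.
M(NH3) = 14.01 + 3(1.008) = 17.034 g/mol.
n(H2O) = 19.973 / 18.016 = 1.1086 mol.
Step 1 (H2O:H2 = 2:1): theoretical n(H2) = 0.55431 mol; at 88.33% yield, n(H2) = 0.48962 mol.
Step 2 (H2:NH3 = 3:2): theoretical n(NH3) = 0.32641 mol, so theoretical mass = 0.32641 × 17.034 = 5.5601 g.
At 83.07% yield, actual mass of NH3 = 5.5601 × 0.8307 = 4.6188 g.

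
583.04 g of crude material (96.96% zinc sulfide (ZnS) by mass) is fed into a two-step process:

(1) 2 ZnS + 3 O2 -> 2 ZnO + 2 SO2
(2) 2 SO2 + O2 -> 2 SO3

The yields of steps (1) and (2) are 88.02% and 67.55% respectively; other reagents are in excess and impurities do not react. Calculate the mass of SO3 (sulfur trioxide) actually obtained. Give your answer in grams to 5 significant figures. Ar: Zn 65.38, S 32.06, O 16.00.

276.17 g

Pure ZnS = 583.04 × 0.9696 = 565.316 g.
M(ZnS) = 65.38 + 32.06 = 97.44 g/mol.
M(SO3) = 32.06 + 3(16.00) = 80.06 g/mol.
n(ZnS) = 565.316 / 97.44 = 5.80168 mol.
Step 1 (ZnS:SO2 = 2:2): theoretical n(SO2) = 5.80168 mol; at 88.02% yield, n(SO2) = 5.10664 mol.
Step 2 (SO2:SO3 = 2:2): theoretical n(SO3) = 5.10664 mol, so theoretical mass = 5.10664 × 80.06 = 408.837 g.
At 67.55% yield, actual mass of SO3 = 408.837 × 0.6755 = 276.170 g.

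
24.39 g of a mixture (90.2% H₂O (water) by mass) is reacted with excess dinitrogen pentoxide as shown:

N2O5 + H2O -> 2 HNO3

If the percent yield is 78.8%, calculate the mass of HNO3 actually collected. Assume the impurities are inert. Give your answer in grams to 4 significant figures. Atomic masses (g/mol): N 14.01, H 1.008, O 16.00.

Pure H2O available = 24.39 g × 0.902 = 22.000 g.
M(H2O) = 2(1.008) + 16.00 = 18.016 g/mol.
M(HNO3) = 1.008 + 14.01 + 3(16.00) = 63.018 g/mol.
n(H2O) = 22.000 g / 18.016 g/mol = 1.2211 mol.
From the equation the H2O:HNO3 mole ratio is 1:2, so n(HNO3) = 1.2211 × 2/1 = 2.4422 mol.
Mass of HNO3 = 2.4422 mol × 63.018 g/mol = 153.91 g.
Actual mass collected = 153.91 g × 0.788 = 121.28 g.

121.3 g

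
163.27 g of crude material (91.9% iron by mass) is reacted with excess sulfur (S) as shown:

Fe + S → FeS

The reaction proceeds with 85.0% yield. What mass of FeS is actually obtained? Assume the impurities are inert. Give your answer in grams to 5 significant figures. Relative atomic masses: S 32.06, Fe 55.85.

Pure Fe available = 163.27 g × 0.919 = 150.045 g.
M(Fe) = 55.85 g/mol.
M(FeS) = 55.85 + 32.06 = 87.91 g/mol.
n(Fe) = 150.045 g / 55.85 g/mol = 2.68657 mol.
From the equation the Fe:FeS mole ratio is 1:1, so n(FeS) = 2.68657 × 1/1 = 2.68657 mol.
Mass of FeS = 2.68657 mol × 87.91 g/mol = 236.177 g.
Actual mass collected = 236.177 g × 0.850 = 200.750 g.

200.75 g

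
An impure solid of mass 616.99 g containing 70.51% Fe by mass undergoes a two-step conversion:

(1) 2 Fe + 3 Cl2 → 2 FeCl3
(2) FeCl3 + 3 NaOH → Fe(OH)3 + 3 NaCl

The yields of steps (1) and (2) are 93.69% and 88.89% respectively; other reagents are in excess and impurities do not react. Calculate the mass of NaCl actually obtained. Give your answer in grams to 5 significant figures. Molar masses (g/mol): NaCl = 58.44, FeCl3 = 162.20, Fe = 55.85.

1137.3 g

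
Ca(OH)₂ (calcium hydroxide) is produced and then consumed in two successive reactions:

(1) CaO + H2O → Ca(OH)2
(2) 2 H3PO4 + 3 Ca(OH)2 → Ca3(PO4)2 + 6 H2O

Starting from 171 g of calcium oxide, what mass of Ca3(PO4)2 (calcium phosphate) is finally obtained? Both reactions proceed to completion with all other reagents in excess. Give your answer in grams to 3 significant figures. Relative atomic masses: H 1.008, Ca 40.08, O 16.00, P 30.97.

M(CaO) = 40.08 + 16.00 = 56.08 g/mol.
M(Ca3(PO4)2) = 3(40.08) + 2(30.97) + 8(16.00) = 310.18 g/mol.
n(CaO) = 171.0 / 56.08 = 3.049 mol.
Step 1 gives a 1:1 ratio of CaO to Ca(OH)2, so n(Ca(OH)2) = 3.049 mol.
In step 2 the Ca(OH)2:Ca3(PO4)2 ratio is 3:1, so n(Ca3(PO4)2) = 1.016 mol.
Mass of Ca3(PO4)2 = 1.016 × 310.18 = 315.3 g.

315 g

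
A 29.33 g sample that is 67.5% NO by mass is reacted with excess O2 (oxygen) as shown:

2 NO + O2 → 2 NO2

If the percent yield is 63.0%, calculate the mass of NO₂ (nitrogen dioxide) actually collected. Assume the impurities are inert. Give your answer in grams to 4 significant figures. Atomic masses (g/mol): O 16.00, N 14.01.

Pure NO available = 29.33 g × 0.675 = 19.798 g.
M(NO) = 14.01 + 16.00 = 30.01 g/mol.
M(NO2) = 14.01 + 2(16.00) = 46.01 g/mol.
n(NO) = 19.798 g / 30.01 g/mol = 0.65971 mol.
From the equation the NO:NO2 mole ratio is 2:2, so n(NO2) = 0.65971 × 2/2 = 0.65971 mol.
Mass of NO2 = 0.65971 mol × 46.01 g/mol = 30.353 g.
Actual mass collected = 30.353 g × 0.630 = 19.122 g.

19.12 g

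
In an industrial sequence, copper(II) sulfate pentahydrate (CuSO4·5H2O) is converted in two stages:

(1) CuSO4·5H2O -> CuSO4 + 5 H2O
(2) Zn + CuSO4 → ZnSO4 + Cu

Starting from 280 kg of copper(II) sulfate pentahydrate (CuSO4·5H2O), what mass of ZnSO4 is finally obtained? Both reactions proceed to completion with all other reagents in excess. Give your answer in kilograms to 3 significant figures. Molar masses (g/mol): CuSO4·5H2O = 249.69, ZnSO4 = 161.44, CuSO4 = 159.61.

181 kg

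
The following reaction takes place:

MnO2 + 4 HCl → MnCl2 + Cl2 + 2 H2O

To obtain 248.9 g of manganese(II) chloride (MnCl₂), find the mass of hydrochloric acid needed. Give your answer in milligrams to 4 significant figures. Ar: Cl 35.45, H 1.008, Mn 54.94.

288400 mg

M(MnCl2) = 54.94 + 2(35.45) = 125.84 g/mol.
M(HCl) = 1.008 + 35.45 = 36.458 g/mol.
n(MnCl2) = 248.90 g / 125.84 g/mol = 1.9779 mol.
From the equation the MnCl2:HCl mole ratio is 1:4, so n(HCl) = 1.9779 × 4/1 = 7.9116 mol.
Mass of HCl = 7.9116 mol × 36.458 g/mol = 288.44 g.
Converting to mg: 288.44 g = 288400 mg.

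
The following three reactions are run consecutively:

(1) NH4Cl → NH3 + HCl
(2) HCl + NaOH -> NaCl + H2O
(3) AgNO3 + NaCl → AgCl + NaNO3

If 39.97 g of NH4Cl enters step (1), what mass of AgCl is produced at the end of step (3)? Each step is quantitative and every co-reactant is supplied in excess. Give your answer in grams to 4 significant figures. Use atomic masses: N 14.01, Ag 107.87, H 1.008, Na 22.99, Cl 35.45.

107.1 g

M(NH4Cl) = 14.01 + 4(1.008) + 35.45 = 53.492 g/mol.
M(AgCl) = 107.87 + 35.45 = 143.32 g/mol.
n(NH4Cl) = 39.97 / 53.492 = 0.74721 mol.
Reaction (1): NH4Cl→HCl ratio 1:1 ⇒ n(HCl) = 0.74721 mol.
Reaction (2): HCl→NaCl ratio 1:1 ⇒ n(NaCl) = 0.74721 mol.
Reaction (3): NaCl→AgCl ratio 1:1 ⇒ n(AgCl) = 0.74721 mol.
Mass of AgCl = 0.74721 × 143.32 = 107.09 g.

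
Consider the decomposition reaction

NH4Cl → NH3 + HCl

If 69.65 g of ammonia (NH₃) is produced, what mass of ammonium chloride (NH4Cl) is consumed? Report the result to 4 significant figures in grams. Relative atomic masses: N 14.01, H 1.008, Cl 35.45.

M(NH3) = 14.01 + 3(1.008) = 17.034 g/mol.
M(NH4Cl) = 14.01 + 4(1.008) + 35.45 = 53.492 g/mol.
n(NH3) = 69.650 g / 17.034 g/mol = 4.0889 mol.
From the equation the NH3:NH4Cl mole ratio is 1:1, so n(NH4Cl) = 4.0889 × 1/1 = 4.0889 mol.
Mass of NH4Cl = 4.0889 mol × 53.492 g/mol = 218.72 g.

218.7 g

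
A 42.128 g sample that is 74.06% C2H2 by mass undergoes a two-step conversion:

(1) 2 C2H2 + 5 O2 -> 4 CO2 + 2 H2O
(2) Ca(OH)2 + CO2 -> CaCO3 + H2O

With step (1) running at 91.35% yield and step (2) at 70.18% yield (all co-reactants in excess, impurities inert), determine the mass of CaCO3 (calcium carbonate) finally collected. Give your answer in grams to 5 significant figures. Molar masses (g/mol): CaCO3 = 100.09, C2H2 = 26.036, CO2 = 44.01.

153.79 g

Pure C2H2 = 42.128 × 0.7406 = 31.2000 g.
n(C2H2) = 31.2000 / 26.036 = 1.19834 mol.
Step 1 (C2H2:CO2 = 2:4): theoretical n(CO2) = 2.39668 mol; at 91.35% yield, n(CO2) = 2.18937 mol.
Step 2 (CO2:CaCO3 = 1:1): theoretical n(CaCO3) = 2.18937 mol, so theoretical mass = 2.18937 × 100.09 = 219.134 g.
At 70.18% yield, actual mass of CaCO3 = 219.134 × 0.7018 = 153.788 g.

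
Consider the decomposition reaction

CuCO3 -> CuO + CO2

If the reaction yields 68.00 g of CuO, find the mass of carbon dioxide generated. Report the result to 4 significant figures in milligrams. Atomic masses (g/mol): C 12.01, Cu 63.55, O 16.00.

37620 mg

M(CuO) = 63.55 + 16.00 = 79.55 g/mol.
M(CO2) = 12.01 + 2(16.00) = 44.01 g/mol.
n(CuO) = 68.000 g / 79.55 g/mol = 0.85481 mol.
From the equation the CuO:CO2 mole ratio is 1:1, so n(CO2) = 0.85481 × 1/1 = 0.85481 mol.
Mass of CO2 = 0.85481 mol × 44.01 g/mol = 37.620 g.
Converting to mg: 37.620 g = 37620 mg.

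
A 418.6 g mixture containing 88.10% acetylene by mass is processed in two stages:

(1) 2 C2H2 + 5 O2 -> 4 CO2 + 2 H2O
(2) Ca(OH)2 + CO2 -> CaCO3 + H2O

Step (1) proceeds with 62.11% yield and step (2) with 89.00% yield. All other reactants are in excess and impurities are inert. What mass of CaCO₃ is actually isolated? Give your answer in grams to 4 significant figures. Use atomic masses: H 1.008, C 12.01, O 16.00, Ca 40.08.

Pure C2H2 = 418.6 × 0.8810 = 368.79 g.
M(C2H2) = 2(12.01) + 2(1.008) = 26.036 g/mol.
M(CaCO3) = 40.08 + 12.01 + 3(16.00) = 100.09 g/mol.
n(C2H2) = 368.79 / 26.036 = 14.164 mol.
Step 1 (C2H2:CO2 = 2:4): theoretical n(CO2) = 28.329 mol; at 62.11% yield, n(CO2) = 17.595 mol.
Step 2 (CO2:CaCO3 = 1:1): theoretical n(CaCO3) = 17.595 mol, so theoretical mass = 17.595 × 100.09 = 1761.1 g.
At 89.00% yield, actual mass of CaCO3 = 1761.1 × 0.8900 = 1567.4 g.

1567 g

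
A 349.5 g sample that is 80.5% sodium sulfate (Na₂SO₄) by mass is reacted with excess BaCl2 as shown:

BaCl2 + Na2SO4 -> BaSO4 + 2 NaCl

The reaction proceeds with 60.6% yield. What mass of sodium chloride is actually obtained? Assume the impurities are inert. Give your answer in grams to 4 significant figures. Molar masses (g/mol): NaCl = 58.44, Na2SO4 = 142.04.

Pure Na2SO4 available = 349.5 g × 0.805 = 281.35 g.
n(Na2SO4) = 281.35 g / 142.04 g/mol = 1.9808 mol.
From the equation the Na2SO4:NaCl mole ratio is 1:2, so n(NaCl) = 1.9808 × 2/1 = 3.9615 mol.
Mass of NaCl = 3.9615 mol × 58.44 g/mol = 231.51 g.
Actual mass collected = 231.51 g × 0.606 = 140.30 g.

140.3 g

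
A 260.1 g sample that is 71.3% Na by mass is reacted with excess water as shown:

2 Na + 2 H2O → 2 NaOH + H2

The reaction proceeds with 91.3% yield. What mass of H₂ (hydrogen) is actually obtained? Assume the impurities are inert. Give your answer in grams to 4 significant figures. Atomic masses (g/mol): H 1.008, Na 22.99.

7.424 g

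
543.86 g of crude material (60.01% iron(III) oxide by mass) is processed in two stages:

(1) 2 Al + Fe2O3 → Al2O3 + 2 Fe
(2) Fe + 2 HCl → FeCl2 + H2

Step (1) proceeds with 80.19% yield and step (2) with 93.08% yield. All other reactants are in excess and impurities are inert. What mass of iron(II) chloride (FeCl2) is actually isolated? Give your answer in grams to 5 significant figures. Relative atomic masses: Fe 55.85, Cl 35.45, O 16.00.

386.69 g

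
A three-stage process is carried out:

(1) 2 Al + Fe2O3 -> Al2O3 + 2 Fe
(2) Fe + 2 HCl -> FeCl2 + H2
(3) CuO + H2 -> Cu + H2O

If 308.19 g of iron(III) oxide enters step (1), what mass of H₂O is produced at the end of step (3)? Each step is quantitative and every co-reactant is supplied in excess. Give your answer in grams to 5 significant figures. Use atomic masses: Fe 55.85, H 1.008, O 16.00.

M(Fe2O3) = 2(55.85) + 3(16.00) = 159.70 g/mol.
M(H2O) = 2(1.008) + 16.00 = 18.016 g/mol.
n(Fe2O3) = 308.19 / 159.70 = 1.92981 mol.
Reaction (1): Fe2O3→Fe ratio 1:2 ⇒ n(Fe) = 3.85961 mol.
Reaction (2): Fe→H2 ratio 1:1 ⇒ n(H2) = 3.85961 mol.
Reaction (3): H2→H2O ratio 1:1 ⇒ n(H2O) = 3.85961 mol.
Mass of H2O = 3.85961 × 18.016 = 69.5348 g.

69.535 g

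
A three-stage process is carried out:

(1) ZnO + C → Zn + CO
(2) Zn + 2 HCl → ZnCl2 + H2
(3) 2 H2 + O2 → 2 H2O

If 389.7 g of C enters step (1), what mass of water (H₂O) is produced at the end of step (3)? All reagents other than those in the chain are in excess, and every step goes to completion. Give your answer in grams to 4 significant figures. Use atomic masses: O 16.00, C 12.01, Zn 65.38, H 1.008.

584.6 g

M(C) = 12.01 g/mol.
M(H2O) = 2(1.008) + 16.00 = 18.016 g/mol.
n(C) = 389.7 / 12.01 = 32.448 mol.
Reaction (1): C→Zn ratio 1:1 ⇒ n(Zn) = 32.448 mol.
Reaction (2): Zn→H2 ratio 1:1 ⇒ n(H2) = 32.448 mol.
Reaction (3): H2→H2O ratio 2:2 ⇒ n(H2O) = 32.448 mol.
Mass of H2O = 32.448 × 18.016 = 584.58 g.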